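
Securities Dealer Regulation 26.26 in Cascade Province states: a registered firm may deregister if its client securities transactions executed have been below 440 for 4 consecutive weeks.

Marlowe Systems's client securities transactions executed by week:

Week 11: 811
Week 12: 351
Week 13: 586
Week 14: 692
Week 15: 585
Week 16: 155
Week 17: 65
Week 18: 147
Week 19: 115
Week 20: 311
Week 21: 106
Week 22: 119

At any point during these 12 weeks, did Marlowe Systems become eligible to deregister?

Yes

Weeks below 440: Week 12, Week 16, Week 17, Week 18, Week 19, Week 20, Week 21, Week 22.
Longest run of consecutive weeks below the threshold: 7.
7 ≥ 4, so Marlowe Systems became eligible.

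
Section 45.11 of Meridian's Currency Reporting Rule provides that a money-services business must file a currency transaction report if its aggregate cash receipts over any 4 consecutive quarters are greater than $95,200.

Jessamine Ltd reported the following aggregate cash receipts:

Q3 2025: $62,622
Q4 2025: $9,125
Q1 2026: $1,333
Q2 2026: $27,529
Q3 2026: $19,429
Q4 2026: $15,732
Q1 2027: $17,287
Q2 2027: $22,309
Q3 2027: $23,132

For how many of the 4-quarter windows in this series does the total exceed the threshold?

1

Q3 2025–Q2 2026: $62,622 + $9,125 + $1,333 + $27,529 = $100,609 (over)
Q4 2025–Q3 2026: $9,125 + $1,333 + $27,529 + $19,429 = $57,416 (under)
Q1 2026–Q4 2026: $1,333 + $27,529 + $19,429 + $15,732 = $64,023 (under)
Q2 2026–Q1 2027: $27,529 + $19,429 + $15,732 + $17,287 = $79,977 (under)
Q3 2026–Q2 2027: $19,429 + $15,732 + $17,287 + $22,309 = $74,757 (under)
Q4 2026–Q3 2027: $15,732 + $17,287 + $22,309 + $23,132 = $78,460 (under)
1 window exceeds the threshold.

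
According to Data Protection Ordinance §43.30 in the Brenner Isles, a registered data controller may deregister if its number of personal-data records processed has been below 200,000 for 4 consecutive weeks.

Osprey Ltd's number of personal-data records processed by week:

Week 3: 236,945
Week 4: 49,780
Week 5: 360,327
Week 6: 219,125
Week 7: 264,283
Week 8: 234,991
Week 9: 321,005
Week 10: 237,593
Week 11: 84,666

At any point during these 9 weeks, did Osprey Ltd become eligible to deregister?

No

Weeks below 200,000: Week 4, Week 11.
Longest run of consecutive weeks below the threshold: 1.
1 < 4, so Osprey Ltd never became eligible.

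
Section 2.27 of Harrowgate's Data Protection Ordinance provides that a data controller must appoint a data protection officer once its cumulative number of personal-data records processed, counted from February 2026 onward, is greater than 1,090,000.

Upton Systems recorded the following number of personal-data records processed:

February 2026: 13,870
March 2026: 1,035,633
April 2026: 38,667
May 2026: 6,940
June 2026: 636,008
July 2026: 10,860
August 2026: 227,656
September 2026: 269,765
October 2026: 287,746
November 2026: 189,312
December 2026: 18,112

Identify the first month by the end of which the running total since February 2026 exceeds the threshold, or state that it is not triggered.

May 2026

Through February 2026: 13,870
Through March 2026: 1,049,503
Through April 2026: 1,088,170
Through May 2026: 1,095,110 ← exceeds threshold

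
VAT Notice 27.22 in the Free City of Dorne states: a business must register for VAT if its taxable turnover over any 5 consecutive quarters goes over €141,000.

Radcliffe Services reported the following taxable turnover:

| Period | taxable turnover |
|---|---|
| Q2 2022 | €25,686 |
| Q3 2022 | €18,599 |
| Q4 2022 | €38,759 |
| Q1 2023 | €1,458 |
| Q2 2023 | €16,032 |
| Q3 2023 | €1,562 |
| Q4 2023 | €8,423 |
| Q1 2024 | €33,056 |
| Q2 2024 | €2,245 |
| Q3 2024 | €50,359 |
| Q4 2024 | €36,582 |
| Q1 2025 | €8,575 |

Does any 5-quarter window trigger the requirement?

No

Q2 2022–Q2 2023: €25,686 + €18,599 + €38,759 + €1,458 + €16,032 = €100,534 (under)
Q3 2022–Q3 2023: €18,599 + €38,759 + €1,458 + €16,032 + €1,562 = €76,410 (under)
Q4 2022–Q4 2023: €38,759 + €1,458 + €16,032 + €1,562 + €8,423 = €66,234 (under)
Q1 2023–Q1 2024: €1,458 + €16,032 + €1,562 + €8,423 + €33,056 = €60,531 (under)
Q2 2023–Q2 2024: €16,032 + €1,562 + €8,423 + €33,056 + €2,245 = €61,318 (under)
Q3 2023–Q3 2024: €1,562 + €8,423 + €33,056 + €2,245 + €50,359 = €95,645 (under)
Q4 2023–Q4 2024: €8,423 + €33,056 + €2,245 + €50,359 + €36,582 = €130,665 (under)
Q1 2024–Q1 2025: €33,056 + €2,245 + €50,359 + €36,582 + €8,575 = €130,817 (under)
No window exceeds €141,000.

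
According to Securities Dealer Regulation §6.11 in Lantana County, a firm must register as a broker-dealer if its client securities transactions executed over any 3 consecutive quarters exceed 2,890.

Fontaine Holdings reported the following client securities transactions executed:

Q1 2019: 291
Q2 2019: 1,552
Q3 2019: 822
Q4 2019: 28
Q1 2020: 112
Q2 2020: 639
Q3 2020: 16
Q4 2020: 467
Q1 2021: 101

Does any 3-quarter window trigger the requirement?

No

Q1 2019–Q3 2019: 291 + 1,552 + 822 = 2,665 (under)
Q2 2019–Q4 2019: 1,552 + 822 + 28 = 2,402 (under)
Q3 2019–Q1 2020: 822 + 28 + 112 = 962 (under)
Q4 2019–Q2 2020: 28 + 112 + 639 = 779 (under)
Q1 2020–Q3 2020: 112 + 639 + 16 = 767 (under)
Q2 2020–Q4 2020: 639 + 16 + 467 = 1,122 (under)
Q3 2020–Q1 2021: 16 + 467 + 101 = 584 (under)
No window exceeds 2,890.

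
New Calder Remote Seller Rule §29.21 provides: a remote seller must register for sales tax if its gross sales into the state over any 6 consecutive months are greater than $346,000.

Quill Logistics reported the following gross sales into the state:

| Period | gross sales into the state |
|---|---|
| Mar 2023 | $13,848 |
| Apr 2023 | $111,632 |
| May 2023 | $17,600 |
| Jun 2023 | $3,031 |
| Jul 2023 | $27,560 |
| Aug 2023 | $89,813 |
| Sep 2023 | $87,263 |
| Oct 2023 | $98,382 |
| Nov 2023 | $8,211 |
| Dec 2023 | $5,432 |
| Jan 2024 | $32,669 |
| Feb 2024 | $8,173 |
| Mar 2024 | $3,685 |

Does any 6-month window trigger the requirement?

Mar 2023–Aug 2023: $13,848 + $111,632 + $17,600 + $3,031 + $27,560 + $89,813 = $263,484 (under)
Apr 2023–Sep 2023: $111,632 + $17,600 + $3,031 + $27,560 + $89,813 + $87,263 = $336,899 (under)
May 2023–Oct 2023: $17,600 + $3,031 + $27,560 + $89,813 + $87,263 + $98,382 = $323,649 (under)
Jun 2023–Nov 2023: $3,031 + $27,560 + $89,813 + $87,263 + $98,382 + $8,211 = $314,260 (under)
Jul 2023–Dec 2023: $27,560 + $89,813 + $87,263 + $98,382 + $8,211 + $5,432 = $316,661 (under)
Aug 2023–Jan 2024: $89,813 + $87,263 + $98,382 + $8,211 + $5,432 + $32,669 = $321,770 (under)
Sep 2023–Feb 2024: $87,263 + $98,382 + $8,211 + $5,432 + $32,669 + $8,173 = $240,130 (under)
Oct 2023–Mar 2024: $98,382 + $8,211 + $5,432 + $32,669 + $8,173 + $3,685 = $156,552 (under)
No window exceeds $346,000.

No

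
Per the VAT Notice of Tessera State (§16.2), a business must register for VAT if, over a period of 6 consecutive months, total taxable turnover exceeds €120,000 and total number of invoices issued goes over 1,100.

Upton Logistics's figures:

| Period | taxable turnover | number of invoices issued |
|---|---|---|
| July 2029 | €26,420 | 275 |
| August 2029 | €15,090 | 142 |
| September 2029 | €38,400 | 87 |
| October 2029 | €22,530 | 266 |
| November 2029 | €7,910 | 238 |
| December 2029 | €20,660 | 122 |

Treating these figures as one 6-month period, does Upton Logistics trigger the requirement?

Yes

Total taxable turnover: €26,420 + €15,090 + €38,400 + €22,530 + €7,910 + €20,660 = €131,010 (> €120,000).
Total number of invoices issued: 275 + 142 + 87 + 266 + 238 + 122 = 1,130 (> 1,100).
The test is 'and': both thresholds are exceeded.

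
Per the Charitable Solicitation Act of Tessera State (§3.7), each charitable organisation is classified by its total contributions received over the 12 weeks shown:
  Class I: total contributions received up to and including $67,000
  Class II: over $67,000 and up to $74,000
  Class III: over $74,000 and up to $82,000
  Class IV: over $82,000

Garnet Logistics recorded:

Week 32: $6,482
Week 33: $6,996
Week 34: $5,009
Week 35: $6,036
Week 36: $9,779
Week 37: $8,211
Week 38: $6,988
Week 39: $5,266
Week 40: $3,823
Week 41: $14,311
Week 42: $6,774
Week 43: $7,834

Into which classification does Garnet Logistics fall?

Total contributions received: $6,482 + $6,996 + $5,009 + $6,036 + $9,779 + $8,211 + $6,988 + $5,266 + $3,823 + $14,311 + $6,774 + $7,834 = $87,509.
$87,509 > $82,000, so Class IV applies.

Class IV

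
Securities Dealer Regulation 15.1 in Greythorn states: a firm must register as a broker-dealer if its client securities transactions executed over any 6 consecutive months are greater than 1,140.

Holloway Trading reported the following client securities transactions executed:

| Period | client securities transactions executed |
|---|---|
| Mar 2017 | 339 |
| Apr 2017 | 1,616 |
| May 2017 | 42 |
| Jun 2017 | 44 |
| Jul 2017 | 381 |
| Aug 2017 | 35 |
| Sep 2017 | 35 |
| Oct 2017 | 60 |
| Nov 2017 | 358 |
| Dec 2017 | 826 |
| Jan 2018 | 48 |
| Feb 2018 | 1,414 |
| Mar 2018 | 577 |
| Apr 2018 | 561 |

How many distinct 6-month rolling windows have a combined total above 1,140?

7

Mar 2017–Aug 2017: 339 + 1,616 + 42 + 44 + 381 + 35 = 2,457 (over)
Apr 2017–Sep 2017: 1,616 + 42 + 44 + 381 + 35 + 35 = 2,153 (over)
May 2017–Oct 2017: 42 + 44 + 381 + 35 + 35 + 60 = 597 (under)
Jun 2017–Nov 2017: 44 + 381 + 35 + 35 + 60 + 358 = 913 (under)
Jul 2017–Dec 2017: 381 + 35 + 35 + 60 + 358 + 826 = 1,695 (over)
Aug 2017–Jan 2018: 35 + 35 + 60 + 358 + 826 + 48 = 1,362 (over)
Sep 2017–Feb 2018: 35 + 60 + 358 + 826 + 48 + 1,414 = 2,741 (over)
Oct 2017–Mar 2018: 60 + 358 + 826 + 48 + 1,414 + 577 = 3,283 (over)
Nov 2017–Apr 2018: 358 + 826 + 48 + 1,414 + 577 + 561 = 3,784 (over)
7 windows exceed the threshold.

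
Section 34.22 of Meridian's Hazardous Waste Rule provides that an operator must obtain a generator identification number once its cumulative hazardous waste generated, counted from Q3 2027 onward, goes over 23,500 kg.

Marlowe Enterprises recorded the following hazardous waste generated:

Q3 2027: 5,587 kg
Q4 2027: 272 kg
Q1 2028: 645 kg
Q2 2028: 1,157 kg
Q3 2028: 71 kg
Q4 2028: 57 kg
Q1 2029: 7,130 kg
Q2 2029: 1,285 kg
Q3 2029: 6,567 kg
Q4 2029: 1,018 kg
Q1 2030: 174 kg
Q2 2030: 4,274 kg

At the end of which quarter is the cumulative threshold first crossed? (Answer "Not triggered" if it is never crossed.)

Through Q3 2027: 5,587 kg
Through Q4 2027: 5,859 kg
Through Q1 2028: 6,504 kg
Through Q2 2028: 7,661 kg
Through Q3 2028: 7,732 kg
Through Q4 2028: 7,789 kg
Through Q1 2029: 14,919 kg
Through Q2 2029: 16,204 kg
Through Q3 2029: 22,771 kg
Through Q4 2029: 23,789 kg ← exceeds threshold

Q4 2029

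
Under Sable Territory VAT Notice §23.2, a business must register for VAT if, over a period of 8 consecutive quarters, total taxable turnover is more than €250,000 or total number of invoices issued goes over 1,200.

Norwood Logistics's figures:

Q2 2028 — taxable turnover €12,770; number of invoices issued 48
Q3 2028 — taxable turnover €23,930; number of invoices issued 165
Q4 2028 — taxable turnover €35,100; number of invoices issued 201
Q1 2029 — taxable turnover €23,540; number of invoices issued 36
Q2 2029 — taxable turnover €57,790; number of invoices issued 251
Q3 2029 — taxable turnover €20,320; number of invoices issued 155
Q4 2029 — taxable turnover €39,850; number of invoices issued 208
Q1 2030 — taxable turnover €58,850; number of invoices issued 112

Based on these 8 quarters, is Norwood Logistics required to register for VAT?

Yes

Total taxable turnover: €12,770 + €23,930 + €35,100 + €23,540 + €57,790 + €20,320 + €39,850 + €58,850 = €272,150 (> €250,000).
Total number of invoices issued: 48 + 165 + 201 + 36 + 251 + 155 + 208 + 112 = 1,176 (≤ 1,200).
The test is 'or': at least one threshold is exceeded.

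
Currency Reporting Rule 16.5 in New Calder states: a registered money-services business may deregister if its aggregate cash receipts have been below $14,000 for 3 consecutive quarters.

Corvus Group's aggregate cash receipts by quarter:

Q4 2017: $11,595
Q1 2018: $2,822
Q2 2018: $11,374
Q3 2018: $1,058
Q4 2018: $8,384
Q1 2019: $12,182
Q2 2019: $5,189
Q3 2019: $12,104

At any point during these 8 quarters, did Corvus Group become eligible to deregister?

Yes

Quarters below $14,000: Q4 2017, Q1 2018, Q2 2018, Q3 2018, Q4 2018, Q1 2019, Q2 2019, Q3 2019.
Longest run of consecutive quarters below the threshold: 8.
8 ≥ 3, so Corvus Group became eligible.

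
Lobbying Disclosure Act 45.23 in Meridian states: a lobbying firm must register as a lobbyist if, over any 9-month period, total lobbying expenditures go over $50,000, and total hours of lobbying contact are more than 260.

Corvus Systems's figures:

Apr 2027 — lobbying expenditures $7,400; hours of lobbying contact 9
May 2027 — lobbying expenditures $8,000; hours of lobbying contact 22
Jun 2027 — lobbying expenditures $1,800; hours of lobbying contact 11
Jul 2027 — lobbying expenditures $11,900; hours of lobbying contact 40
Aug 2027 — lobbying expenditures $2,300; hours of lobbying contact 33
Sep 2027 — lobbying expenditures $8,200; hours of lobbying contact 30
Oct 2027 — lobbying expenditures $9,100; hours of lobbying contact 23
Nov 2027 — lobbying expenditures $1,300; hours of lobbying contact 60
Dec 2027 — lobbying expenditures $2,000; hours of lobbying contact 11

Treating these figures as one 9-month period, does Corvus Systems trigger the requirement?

Total lobbying expenditures: $7,400 + $8,000 + $1,800 + $11,900 + $2,300 + $8,200 + $9,100 + $1,300 + $2,000 = $52,000 (> $50,000).
Total hours of lobbying contact: 9 + 22 + 11 + 40 + 33 + 30 + 23 + 60 + 11 = 239 (≤ 260).
The test is 'and': the rule requires both, and at least one is not exceeded.

No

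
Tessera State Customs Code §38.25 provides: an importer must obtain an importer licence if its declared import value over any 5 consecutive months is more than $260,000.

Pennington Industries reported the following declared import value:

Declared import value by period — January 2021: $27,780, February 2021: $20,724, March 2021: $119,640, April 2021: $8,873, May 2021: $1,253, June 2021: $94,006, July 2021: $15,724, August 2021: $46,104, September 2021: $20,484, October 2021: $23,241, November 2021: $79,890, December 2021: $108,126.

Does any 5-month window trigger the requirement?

Yes

January 2021–May 2021: $27,780 + $20,724 + $119,640 + $8,873 + $1,253 = $178,270 (under)
February 2021–June 2021: $20,724 + $119,640 + $8,873 + $1,253 + $94,006 = $244,496 (under)
March 2021–July 2021: $119,640 + $8,873 + $1,253 + $94,006 + $15,724 = $239,496 (under)
April 2021–August 2021: $8,873 + $1,253 + $94,006 + $15,724 + $46,104 = $165,960 (under)
May 2021–September 2021: $1,253 + $94,006 + $15,724 + $46,104 + $20,484 = $177,571 (under)
June 2021–October 2021: $94,006 + $15,724 + $46,104 + $20,484 + $23,241 = $199,559 (under)
July 2021–November 2021: $15,724 + $46,104 + $20,484 + $23,241 + $79,890 = $185,443 (under)
August 2021–December 2021: $46,104 + $20,484 + $23,241 + $79,890 + $108,126 = $277,845 (over)
At least one window exceeds $260,000.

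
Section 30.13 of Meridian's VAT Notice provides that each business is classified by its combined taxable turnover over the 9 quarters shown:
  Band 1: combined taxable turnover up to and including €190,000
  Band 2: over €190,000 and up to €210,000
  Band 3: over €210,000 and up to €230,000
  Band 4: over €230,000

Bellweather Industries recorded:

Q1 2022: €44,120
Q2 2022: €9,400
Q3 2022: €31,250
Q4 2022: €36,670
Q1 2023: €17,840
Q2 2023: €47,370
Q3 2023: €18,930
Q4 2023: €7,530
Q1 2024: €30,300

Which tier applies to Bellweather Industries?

Band 4

Combined taxable turnover: €44,120 + €9,400 + €31,250 + €36,670 + €17,840 + €47,370 + €18,930 + €7,530 + €30,300 = €243,410.
€243,410 > €230,000, so Band 4 applies.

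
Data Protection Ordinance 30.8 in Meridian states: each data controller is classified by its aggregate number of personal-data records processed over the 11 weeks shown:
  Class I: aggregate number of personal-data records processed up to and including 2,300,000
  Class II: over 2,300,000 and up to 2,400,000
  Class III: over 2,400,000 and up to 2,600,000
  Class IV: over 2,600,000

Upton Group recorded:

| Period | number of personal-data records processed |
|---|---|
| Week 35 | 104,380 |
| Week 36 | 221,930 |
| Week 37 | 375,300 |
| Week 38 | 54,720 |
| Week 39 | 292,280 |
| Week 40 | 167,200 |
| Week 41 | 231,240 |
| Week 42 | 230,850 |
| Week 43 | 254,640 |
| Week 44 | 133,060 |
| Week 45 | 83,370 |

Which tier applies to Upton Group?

Class I

Aggregate number of personal-data records processed: 104,380 + 221,930 + 375,300 + 54,720 + 292,280 + 167,200 + 231,240 + 230,850 + 254,640 + 133,060 + 83,370 = 2,148,970.
2,148,970 ≤ 2,300,000, so Class I applies.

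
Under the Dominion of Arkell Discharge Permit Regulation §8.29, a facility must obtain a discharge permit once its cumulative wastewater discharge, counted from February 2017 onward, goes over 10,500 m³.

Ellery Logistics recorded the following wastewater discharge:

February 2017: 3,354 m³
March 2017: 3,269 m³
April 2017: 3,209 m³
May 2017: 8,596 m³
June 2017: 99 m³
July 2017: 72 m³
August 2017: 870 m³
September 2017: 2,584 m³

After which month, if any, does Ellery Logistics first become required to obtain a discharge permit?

May 2017

Through February 2017: 3,354 m³
Through March 2017: 6,623 m³
Through April 2017: 9,832 m³
Through May 2017: 18,428 m³ ← exceeds threshold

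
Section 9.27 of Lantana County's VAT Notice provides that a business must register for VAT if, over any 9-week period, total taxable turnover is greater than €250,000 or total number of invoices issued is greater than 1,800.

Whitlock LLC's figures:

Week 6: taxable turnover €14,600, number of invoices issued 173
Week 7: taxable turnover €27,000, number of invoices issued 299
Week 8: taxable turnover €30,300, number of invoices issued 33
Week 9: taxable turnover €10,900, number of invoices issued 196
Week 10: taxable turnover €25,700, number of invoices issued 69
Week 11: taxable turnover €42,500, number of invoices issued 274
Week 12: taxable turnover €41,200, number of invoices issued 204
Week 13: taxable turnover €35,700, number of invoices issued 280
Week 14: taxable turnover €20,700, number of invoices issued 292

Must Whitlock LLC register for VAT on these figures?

Total taxable turnover: €14,600 + €27,000 + €30,300 + €10,900 + €25,700 + €42,500 + €41,200 + €35,700 + €20,700 = €248,600 (≤ €250,000).
Total number of invoices issued: 173 + 299 + 33 + 196 + 69 + 274 + 204 + 280 + 292 = 1,820 (> 1,800).
The test is 'or': at least one threshold is exceeded.

Yes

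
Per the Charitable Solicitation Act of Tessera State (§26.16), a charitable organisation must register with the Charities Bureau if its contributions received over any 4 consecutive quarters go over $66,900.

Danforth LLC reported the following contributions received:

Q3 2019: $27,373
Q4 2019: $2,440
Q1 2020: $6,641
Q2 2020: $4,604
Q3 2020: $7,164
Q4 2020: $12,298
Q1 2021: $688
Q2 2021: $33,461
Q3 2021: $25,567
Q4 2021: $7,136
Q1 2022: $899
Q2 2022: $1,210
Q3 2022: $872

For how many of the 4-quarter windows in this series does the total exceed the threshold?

Q3 2019–Q2 2020: $27,373 + $2,440 + $6,641 + $4,604 = $41,058 (under)
Q4 2019–Q3 2020: $2,440 + $6,641 + $4,604 + $7,164 = $20,849 (under)
Q1 2020–Q4 2020: $6,641 + $4,604 + $7,164 + $12,298 = $30,707 (under)
Q2 2020–Q1 2021: $4,604 + $7,164 + $12,298 + $688 = $24,754 (under)
Q3 2020–Q2 2021: $7,164 + $12,298 + $688 + $33,461 = $53,611 (under)
Q4 2020–Q3 2021: $12,298 + $688 + $33,461 + $25,567 = $72,014 (over)
Q1 2021–Q4 2021: $688 + $33,461 + $25,567 + $7,136 = $66,852 (under)
Q2 2021–Q1 2022: $33,461 + $25,567 + $7,136 + $899 = $67,063 (over)
Q3 2021–Q2 2022: $25,567 + $7,136 + $899 + $1,210 = $34,812 (under)
Q4 2021–Q3 2022: $7,136 + $899 + $1,210 + $872 = $10,117 (under)
2 windows exceed the threshold.

2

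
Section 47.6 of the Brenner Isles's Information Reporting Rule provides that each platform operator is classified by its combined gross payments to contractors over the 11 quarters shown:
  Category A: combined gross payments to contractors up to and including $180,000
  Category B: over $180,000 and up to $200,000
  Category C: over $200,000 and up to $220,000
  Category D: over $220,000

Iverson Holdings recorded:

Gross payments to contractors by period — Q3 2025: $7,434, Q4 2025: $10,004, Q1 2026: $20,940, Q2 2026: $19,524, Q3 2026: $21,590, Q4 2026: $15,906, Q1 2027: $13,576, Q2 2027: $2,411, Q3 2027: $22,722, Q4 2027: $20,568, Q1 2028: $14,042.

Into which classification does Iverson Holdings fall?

Category A

Combined gross payments to contractors: $7,434 + $10,004 + $20,940 + $19,524 + $21,590 + $15,906 + $13,576 + $2,411 + $22,722 + $20,568 + $14,042 = $168,717.
$168,717 ≤ $180,000, so Category A applies.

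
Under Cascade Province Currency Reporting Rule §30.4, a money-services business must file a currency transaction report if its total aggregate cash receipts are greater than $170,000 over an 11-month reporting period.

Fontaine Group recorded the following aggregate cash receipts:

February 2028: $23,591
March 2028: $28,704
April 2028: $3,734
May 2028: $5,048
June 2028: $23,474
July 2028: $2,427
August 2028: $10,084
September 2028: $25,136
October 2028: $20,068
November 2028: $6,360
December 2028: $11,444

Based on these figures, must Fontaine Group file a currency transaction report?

Total aggregate cash receipts: $23,591 + $28,704 + $3,734 + $5,048 + $23,474 + $2,427 + $10,084 + $25,136 + $20,068 + $6,360 + $11,444 = $160,070.
$160,070 ≤ $170,000, so the threshold is not exceeded.

No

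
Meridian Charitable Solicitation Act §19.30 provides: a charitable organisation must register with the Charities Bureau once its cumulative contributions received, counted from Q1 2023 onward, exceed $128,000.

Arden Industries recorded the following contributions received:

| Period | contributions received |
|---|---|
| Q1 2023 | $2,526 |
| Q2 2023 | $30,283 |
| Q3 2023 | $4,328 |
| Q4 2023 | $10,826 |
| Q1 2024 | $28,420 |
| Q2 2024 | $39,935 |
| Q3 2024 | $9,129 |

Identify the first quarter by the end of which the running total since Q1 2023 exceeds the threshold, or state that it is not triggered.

Not triggered

Through Q1 2023: $2,526
Through Q2 2023: $32,809
Through Q3 2023: $37,137
Through Q4 2023: $47,963
Through Q1 2024: $76,383
Through Q2 2024: $116,318
Through Q3 2024: $125,447
Final cumulative total $125,447 ≤ $128,000; the threshold is never exceeded.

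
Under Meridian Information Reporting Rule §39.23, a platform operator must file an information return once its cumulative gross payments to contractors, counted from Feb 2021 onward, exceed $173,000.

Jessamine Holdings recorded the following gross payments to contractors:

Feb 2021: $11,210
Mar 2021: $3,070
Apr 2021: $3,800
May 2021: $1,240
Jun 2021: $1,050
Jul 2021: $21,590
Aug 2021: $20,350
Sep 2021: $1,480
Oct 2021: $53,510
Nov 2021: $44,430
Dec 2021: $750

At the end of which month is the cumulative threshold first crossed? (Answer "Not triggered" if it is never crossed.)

Not triggered

Through Feb 2021: $11,210
Through Mar 2021: $14,280
Through Apr 2021: $18,080
Through May 2021: $19,320
Through Jun 2021: $20,370
Through Jul 2021: $41,960
Through Aug 2021: $62,310
Through Sep 2021: $63,790
Through Oct 2021: $117,300
Through Nov 2021: $161,730
Through Dec 2021: $162,480
Final cumulative total $162,480 ≤ $173,000; the threshold is never exceeded.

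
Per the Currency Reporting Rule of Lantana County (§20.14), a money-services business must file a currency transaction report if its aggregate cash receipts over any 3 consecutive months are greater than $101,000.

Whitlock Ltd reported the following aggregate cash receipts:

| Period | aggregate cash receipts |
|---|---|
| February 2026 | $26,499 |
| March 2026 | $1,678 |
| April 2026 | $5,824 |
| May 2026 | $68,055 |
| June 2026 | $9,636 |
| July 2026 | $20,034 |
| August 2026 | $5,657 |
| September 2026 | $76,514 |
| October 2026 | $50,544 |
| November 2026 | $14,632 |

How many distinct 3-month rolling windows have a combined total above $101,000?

February 2026–April 2026: $26,499 + $1,678 + $5,824 = $34,001 (under)
March 2026–May 2026: $1,678 + $5,824 + $68,055 = $75,557 (under)
April 2026–June 2026: $5,824 + $68,055 + $9,636 = $83,515 (under)
May 2026–July 2026: $68,055 + $9,636 + $20,034 = $97,725 (under)
June 2026–August 2026: $9,636 + $20,034 + $5,657 = $35,327 (under)
July 2026–September 2026: $20,034 + $5,657 + $76,514 = $102,205 (over)
August 2026–October 2026: $5,657 + $76,514 + $50,544 = $132,715 (over)
September 2026–November 2026: $76,514 + $50,544 + $14,632 = $141,690 (over)
3 windows exceed the threshold.

3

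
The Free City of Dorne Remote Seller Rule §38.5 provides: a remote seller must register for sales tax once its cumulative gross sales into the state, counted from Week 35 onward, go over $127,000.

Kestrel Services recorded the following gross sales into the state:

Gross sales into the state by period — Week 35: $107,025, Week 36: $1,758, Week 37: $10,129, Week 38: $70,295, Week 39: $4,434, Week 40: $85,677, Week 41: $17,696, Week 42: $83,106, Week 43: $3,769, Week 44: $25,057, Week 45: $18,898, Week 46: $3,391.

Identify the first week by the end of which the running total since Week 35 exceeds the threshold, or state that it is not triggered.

Week 38

Through Week 35: $107,025
Through Week 36: $108,783
Through Week 37: $118,912
Through Week 38: $189,207 ← exceeds threshold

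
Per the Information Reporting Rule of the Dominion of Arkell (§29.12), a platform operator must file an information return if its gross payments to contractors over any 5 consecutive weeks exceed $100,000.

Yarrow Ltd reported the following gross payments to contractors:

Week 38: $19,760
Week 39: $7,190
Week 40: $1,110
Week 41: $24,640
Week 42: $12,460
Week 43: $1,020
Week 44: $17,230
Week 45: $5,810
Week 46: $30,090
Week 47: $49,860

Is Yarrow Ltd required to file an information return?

Week 38–Week 42: $19,760 + $7,190 + $1,110 + $24,640 + $12,460 = $65,160 (under)
Week 39–Week 43: $7,190 + $1,110 + $24,640 + $12,460 + $1,020 = $46,420 (under)
Week 40–Week 44: $1,110 + $24,640 + $12,460 + $1,020 + $17,230 = $56,460 (under)
Week 41–Week 45: $24,640 + $12,460 + $1,020 + $17,230 + $5,810 = $61,160 (under)
Week 42–Week 46: $12,460 + $1,020 + $17,230 + $5,810 + $30,090 = $66,610 (under)
Week 43–Week 47: $1,020 + $17,230 + $5,810 + $30,090 + $49,860 = $104,010 (over)
At least one window exceeds $100,000.

Yes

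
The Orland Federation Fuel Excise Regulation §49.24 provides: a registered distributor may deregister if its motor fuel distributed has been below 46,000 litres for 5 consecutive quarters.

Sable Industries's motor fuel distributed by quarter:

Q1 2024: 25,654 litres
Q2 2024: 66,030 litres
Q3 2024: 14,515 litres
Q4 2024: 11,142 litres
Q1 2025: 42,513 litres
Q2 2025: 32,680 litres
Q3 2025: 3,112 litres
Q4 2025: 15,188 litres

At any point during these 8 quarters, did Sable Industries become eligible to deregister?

Yes

Quarters below 46,000 litres: Q1 2024, Q3 2024, Q4 2024, Q1 2025, Q2 2025, Q3 2025, Q4 2025.
Longest run of consecutive quarters below the threshold: 6.
6 ≥ 5, so Sable Industries became eligible.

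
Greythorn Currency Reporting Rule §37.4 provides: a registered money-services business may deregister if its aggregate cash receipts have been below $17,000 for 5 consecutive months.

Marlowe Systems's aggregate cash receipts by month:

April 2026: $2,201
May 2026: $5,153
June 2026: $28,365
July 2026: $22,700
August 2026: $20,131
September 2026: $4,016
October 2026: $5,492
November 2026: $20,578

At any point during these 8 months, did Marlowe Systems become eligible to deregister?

No

Months below $17,000: April 2026, May 2026, September 2026, October 2026.
Longest run of consecutive months below the threshold: 2.
2 < 5, so Marlowe Systems never became eligible.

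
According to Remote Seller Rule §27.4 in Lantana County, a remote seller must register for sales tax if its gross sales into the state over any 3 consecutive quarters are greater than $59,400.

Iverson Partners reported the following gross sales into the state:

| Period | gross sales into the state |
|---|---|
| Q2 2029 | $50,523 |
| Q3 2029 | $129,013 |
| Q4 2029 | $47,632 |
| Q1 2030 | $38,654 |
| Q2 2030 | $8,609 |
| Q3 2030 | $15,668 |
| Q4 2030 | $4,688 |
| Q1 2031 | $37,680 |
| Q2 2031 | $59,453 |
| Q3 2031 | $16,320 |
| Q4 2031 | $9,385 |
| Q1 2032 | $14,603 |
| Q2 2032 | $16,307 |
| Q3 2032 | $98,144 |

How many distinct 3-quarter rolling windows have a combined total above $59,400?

Q2 2029–Q4 2029: $50,523 + $129,013 + $47,632 = $227,168 (over)
Q3 2029–Q1 2030: $129,013 + $47,632 + $38,654 = $215,299 (over)
Q4 2029–Q2 2030: $47,632 + $38,654 + $8,609 = $94,895 (over)
Q1 2030–Q3 2030: $38,654 + $8,609 + $15,668 = $62,931 (over)
Q2 2030–Q4 2030: $8,609 + $15,668 + $4,688 = $28,965 (under)
Q3 2030–Q1 2031: $15,668 + $4,688 + $37,680 = $58,036 (under)
Q4 2030–Q2 2031: $4,688 + $37,680 + $59,453 = $101,821 (over)
Q1 2031–Q3 2031: $37,680 + $59,453 + $16,320 = $113,453 (over)
Q2 2031–Q4 2031: $59,453 + $16,320 + $9,385 = $85,158 (over)
Q3 2031–Q1 2032: $16,320 + $9,385 + $14,603 = $40,308 (under)
Q4 2031–Q2 2032: $9,385 + $14,603 + $16,307 = $40,295 (under)
Q1 2032–Q3 2032: $14,603 + $16,307 + $98,144 = $129,054 (over)
8 windows exceed the threshold.

8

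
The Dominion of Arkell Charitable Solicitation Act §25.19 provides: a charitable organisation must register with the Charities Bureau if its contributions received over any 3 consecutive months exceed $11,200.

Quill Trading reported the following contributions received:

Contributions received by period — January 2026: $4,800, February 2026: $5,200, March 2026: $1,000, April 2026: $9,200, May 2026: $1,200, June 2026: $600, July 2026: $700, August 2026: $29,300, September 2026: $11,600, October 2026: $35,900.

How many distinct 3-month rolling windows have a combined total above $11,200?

January 2026–March 2026: $4,800 + $5,200 + $1,000 = $11,000 (under)
February 2026–April 2026: $5,200 + $1,000 + $9,200 = $15,400 (over)
March 2026–May 2026: $1,000 + $9,200 + $1,200 = $11,400 (over)
April 2026–June 2026: $9,200 + $1,200 + $600 = $11,000 (under)
May 2026–July 2026: $1,200 + $600 + $700 = $2,500 (under)
June 2026–August 2026: $600 + $700 + $29,300 = $30,600 (over)
July 2026–September 2026: $700 + $29,300 + $11,600 = $41,600 (over)
August 2026–October 2026: $29,300 + $11,600 + $35,900 = $76,800 (over)
5 windows exceed the threshold.

5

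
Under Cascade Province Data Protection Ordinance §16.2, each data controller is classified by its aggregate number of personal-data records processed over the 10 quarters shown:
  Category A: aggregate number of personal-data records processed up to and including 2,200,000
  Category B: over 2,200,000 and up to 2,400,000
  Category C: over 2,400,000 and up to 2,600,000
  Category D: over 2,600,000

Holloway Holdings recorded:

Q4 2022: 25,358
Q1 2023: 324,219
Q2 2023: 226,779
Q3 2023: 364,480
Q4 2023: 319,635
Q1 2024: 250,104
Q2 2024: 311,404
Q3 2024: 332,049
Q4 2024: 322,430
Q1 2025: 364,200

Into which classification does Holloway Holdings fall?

Category D

Aggregate number of personal-data records processed: 25,358 + 324,219 + 226,779 + 364,480 + 319,635 + 250,104 + 311,404 + 332,049 + 322,430 + 364,200 = 2,840,658.
2,840,658 > 2,600,000, so Category D applies.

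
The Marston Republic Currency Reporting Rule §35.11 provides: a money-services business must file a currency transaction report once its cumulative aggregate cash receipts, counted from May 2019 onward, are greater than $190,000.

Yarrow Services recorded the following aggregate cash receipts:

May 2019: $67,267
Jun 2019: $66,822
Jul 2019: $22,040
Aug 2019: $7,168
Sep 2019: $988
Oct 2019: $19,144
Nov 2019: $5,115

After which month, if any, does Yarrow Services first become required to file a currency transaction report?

Through May 2019: $67,267
Through Jun 2019: $134,089
Through Jul 2019: $156,129
Through Aug 2019: $163,297
Through Sep 2019: $164,285
Through Oct 2019: $183,429
Through Nov 2019: $188,544
Final cumulative total $188,544 ≤ $190,000; the threshold is never exceeded.

Not triggered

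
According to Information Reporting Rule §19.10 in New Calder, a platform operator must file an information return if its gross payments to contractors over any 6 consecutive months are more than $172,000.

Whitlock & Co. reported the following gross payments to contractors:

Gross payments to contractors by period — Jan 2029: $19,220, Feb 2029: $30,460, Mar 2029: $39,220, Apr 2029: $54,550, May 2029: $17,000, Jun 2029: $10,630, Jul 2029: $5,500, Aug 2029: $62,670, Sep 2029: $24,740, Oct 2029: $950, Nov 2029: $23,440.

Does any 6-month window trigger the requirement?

Jan 2029–Jun 2029: $19,220 + $30,460 + $39,220 + $54,550 + $17,000 + $10,630 = $171,080 (under)
Feb 2029–Jul 2029: $30,460 + $39,220 + $54,550 + $17,000 + $10,630 + $5,500 = $157,360 (under)
Mar 2029–Aug 2029: $39,220 + $54,550 + $17,000 + $10,630 + $5,500 + $62,670 = $189,570 (over)
Apr 2029–Sep 2029: $54,550 + $17,000 + $10,630 + $5,500 + $62,670 + $24,740 = $175,090 (over)
May 2029–Oct 2029: $17,000 + $10,630 + $5,500 + $62,670 + $24,740 + $950 = $121,490 (under)
Jun 2029–Nov 2029: $10,630 + $5,500 + $62,670 + $24,740 + $950 + $23,440 = $127,930 (under)
At least one window exceeds $172,000.

Yes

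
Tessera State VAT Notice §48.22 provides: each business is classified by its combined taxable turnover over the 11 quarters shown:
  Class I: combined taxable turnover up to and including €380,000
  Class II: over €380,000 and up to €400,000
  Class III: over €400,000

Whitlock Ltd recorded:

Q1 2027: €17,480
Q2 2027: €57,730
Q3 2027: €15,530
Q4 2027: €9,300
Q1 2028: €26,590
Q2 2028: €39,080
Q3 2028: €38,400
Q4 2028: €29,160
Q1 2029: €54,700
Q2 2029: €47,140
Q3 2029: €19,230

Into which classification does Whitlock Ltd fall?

Combined taxable turnover: €17,480 + €57,730 + €15,530 + €9,300 + €26,590 + €39,080 + €38,400 + €29,160 + €54,700 + €47,140 + €19,230 = €354,340.
€354,340 ≤ €380,000, so Class I applies.

Class I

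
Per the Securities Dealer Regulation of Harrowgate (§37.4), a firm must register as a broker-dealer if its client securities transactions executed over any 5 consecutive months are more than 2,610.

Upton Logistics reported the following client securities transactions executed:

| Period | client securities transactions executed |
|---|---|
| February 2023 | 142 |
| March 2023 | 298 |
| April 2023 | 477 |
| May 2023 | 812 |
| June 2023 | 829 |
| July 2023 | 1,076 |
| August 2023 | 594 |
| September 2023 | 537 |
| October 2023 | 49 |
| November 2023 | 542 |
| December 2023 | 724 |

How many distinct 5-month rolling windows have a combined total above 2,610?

5

February 2023–June 2023: 142 + 298 + 477 + 812 + 829 = 2,558 (under)
March 2023–July 2023: 298 + 477 + 812 + 829 + 1,076 = 3,492 (over)
April 2023–August 2023: 477 + 812 + 829 + 1,076 + 594 = 3,788 (over)
May 2023–September 2023: 812 + 829 + 1,076 + 594 + 537 = 3,848 (over)
June 2023–October 2023: 829 + 1,076 + 594 + 537 + 49 = 3,085 (over)
July 2023–November 2023: 1,076 + 594 + 537 + 49 + 542 = 2,798 (over)
August 2023–December 2023: 594 + 537 + 49 + 542 + 724 = 2,446 (under)
5 windows exceed the threshold.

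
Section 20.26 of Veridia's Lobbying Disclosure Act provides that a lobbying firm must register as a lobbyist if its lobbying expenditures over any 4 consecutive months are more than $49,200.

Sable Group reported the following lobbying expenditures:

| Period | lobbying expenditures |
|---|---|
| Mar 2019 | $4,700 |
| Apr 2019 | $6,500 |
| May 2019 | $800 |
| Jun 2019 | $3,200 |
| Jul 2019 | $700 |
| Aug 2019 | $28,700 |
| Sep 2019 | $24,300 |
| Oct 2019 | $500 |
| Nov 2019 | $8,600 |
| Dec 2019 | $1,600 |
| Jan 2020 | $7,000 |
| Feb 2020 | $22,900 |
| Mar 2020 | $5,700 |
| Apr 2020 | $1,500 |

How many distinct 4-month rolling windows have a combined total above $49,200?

Mar 2019–Jun 2019: $4,700 + $6,500 + $800 + $3,200 = $15,200 (under)
Apr 2019–Jul 2019: $6,500 + $800 + $3,200 + $700 = $11,200 (under)
May 2019–Aug 2019: $800 + $3,200 + $700 + $28,700 = $33,400 (under)
Jun 2019–Sep 2019: $3,200 + $700 + $28,700 + $24,300 = $56,900 (over)
Jul 2019–Oct 2019: $700 + $28,700 + $24,300 + $500 = $54,200 (over)
Aug 2019–Nov 2019: $28,700 + $24,300 + $500 + $8,600 = $62,100 (over)
Sep 2019–Dec 2019: $24,300 + $500 + $8,600 + $1,600 = $35,000 (under)
Oct 2019–Jan 2020: $500 + $8,600 + $1,600 + $7,000 = $17,700 (under)
Nov 2019–Feb 2020: $8,600 + $1,600 + $7,000 + $22,900 = $40,100 (under)
Dec 2019–Mar 2020: $1,600 + $7,000 + $22,900 + $5,700 = $37,200 (under)
Jan 2020–Apr 2020: $7,000 + $22,900 + $5,700 + $1,500 = $37,100 (under)
3 windows exceed the threshold.

3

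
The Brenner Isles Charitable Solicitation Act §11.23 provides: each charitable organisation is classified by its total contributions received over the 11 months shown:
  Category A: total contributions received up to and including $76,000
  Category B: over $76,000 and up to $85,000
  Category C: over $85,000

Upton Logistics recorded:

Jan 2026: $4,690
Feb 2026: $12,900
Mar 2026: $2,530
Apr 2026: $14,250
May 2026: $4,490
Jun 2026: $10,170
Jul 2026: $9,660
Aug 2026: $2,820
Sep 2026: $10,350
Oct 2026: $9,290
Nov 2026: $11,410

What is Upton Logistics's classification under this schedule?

Total contributions received: $4,690 + $12,900 + $2,530 + $14,250 + $4,490 + $10,170 + $9,660 + $2,820 + $10,350 + $9,290 + $11,410 = $92,560.
$92,560 > $85,000, so Category C applies.

Category C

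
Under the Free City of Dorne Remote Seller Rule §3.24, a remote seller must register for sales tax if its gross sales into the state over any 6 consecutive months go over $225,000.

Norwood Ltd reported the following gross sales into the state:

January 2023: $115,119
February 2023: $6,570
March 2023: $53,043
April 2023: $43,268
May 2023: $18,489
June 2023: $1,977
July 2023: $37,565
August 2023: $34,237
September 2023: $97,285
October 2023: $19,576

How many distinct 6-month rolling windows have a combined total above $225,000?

January 2023–June 2023: $115,119 + $6,570 + $53,043 + $43,268 + $18,489 + $1,977 = $238,466 (over)
February 2023–July 2023: $6,570 + $53,043 + $43,268 + $18,489 + $1,977 + $37,565 = $160,912 (under)
March 2023–August 2023: $53,043 + $43,268 + $18,489 + $1,977 + $37,565 + $34,237 = $188,579 (under)
April 2023–September 2023: $43,268 + $18,489 + $1,977 + $37,565 + $34,237 + $97,285 = $232,821 (over)
May 2023–October 2023: $18,489 + $1,977 + $37,565 + $34,237 + $97,285 + $19,576 = $209,129 (under)
2 windows exceed the threshold.

2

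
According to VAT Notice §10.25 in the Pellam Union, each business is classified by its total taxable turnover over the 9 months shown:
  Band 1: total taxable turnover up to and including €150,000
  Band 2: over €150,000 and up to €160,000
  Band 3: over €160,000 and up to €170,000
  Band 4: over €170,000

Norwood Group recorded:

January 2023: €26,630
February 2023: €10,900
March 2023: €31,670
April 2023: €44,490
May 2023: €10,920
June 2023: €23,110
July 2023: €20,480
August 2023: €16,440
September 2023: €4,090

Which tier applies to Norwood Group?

Band 4

Total taxable turnover: €26,630 + €10,900 + €31,670 + €44,490 + €10,920 + €23,110 + €20,480 + €16,440 + €4,090 = €188,730.
€188,730 > €170,000, so Band 4 applies.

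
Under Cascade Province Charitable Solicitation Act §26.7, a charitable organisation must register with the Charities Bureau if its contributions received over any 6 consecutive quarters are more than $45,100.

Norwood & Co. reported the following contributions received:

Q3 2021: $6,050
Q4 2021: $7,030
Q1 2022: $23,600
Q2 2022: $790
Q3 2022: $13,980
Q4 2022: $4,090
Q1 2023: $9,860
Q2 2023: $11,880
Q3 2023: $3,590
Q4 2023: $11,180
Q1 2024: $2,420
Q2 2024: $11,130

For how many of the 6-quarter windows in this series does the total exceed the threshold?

Q3 2021–Q4 2022: $6,050 + $7,030 + $23,600 + $790 + $13,980 + $4,090 = $55,540 (over)
Q4 2021–Q1 2023: $7,030 + $23,600 + $790 + $13,980 + $4,090 + $9,860 = $59,350 (over)
Q1 2022–Q2 2023: $23,600 + $790 + $13,980 + $4,090 + $9,860 + $11,880 = $64,200 (over)
Q2 2022–Q3 2023: $790 + $13,980 + $4,090 + $9,860 + $11,880 + $3,590 = $44,190 (under)
Q3 2022–Q4 2023: $13,980 + $4,090 + $9,860 + $11,880 + $3,590 + $11,180 = $54,580 (over)
Q4 2022–Q1 2024: $4,090 + $9,860 + $11,880 + $3,590 + $11,180 + $2,420 = $43,020 (under)
Q1 2023–Q2 2024: $9,860 + $11,880 + $3,590 + $11,180 + $2,420 + $11,130 = $50,060 (over)
5 windows exceed the threshold.

5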